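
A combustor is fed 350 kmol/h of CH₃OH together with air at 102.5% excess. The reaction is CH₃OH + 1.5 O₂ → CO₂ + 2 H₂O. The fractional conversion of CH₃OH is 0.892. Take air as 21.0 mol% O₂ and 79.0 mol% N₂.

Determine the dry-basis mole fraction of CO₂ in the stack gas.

Stoichiometric O₂ = 1.5 × 350 = 525 kmol/h; O₂ fed = 525 × 2.025 = 1063 kmol/h.
N₂ fed = 1063 × 79/21 = 3999 kmol/h.
Fuel reacted = 0.892 × 350 → ξ = 312.2 kmol/h.
Outlet (n = n₀ + ν ξ):
  CH₃OH: 350 − 1(312.2) = 37.8
  O₂: 1063 − 1.5(312.2) = 594.8
  N₂: 3999 (inert)
  CO₂: 0 + 1(312.2) = 312.2
  H₂O: 0 + 2(312.2) = 624.4
Dry total = 4944 kmol/h; y_CO₂ (dry) = 312.2 / 4944 = 0.06314.

0.0631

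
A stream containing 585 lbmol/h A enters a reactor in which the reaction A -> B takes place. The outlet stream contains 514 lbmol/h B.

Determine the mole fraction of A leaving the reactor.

0.121

For B: n = n₀ + 1ξ → 514 = 0 + 1ξ, giving ξ = 514 lbmol/h.
Outlet amounts (n = n₀ + ν ξ):
  A: 585 − 1(514) = 71
  B: 0 + 1(514) = 514
Total out = 585 lbmol/h; y_A = 71 / 585 = 0.1214.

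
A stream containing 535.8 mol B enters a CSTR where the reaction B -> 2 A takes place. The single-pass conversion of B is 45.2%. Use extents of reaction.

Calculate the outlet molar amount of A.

484 mol

B reacted = 0.452 × 535.8 = 242.2 mol; ν_B = −1, so ξ = 242.2/1 = 242.2 mol.
Outlet amounts (n = n₀ + ν ξ):
  B: 535.8 − 1(242.2) = 293.6
  A: 0 + 2(242.2) = 484.4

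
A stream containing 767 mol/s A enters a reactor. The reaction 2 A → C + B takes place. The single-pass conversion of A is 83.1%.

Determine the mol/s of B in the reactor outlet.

319 mol/s

A reacted = 0.831 × 767 = 637.4 mol/s; ν_A = −2, so ξ = 637.4/2 = 318.7 mol/s.
Outlet amounts (n = n₀ + ν ξ):
  A: 767 − 2(318.7) = 129.6
  C: 0 + 1(318.7) = 318.7
  B: 0 + 1(318.7) = 318.7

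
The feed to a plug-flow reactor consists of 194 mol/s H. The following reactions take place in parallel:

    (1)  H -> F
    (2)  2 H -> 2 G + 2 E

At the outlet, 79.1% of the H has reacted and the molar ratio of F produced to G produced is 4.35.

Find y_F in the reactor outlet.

0.56

Conversion of H: H consumed = 0.791 × 194 = 153.5 mol/s = 1ξ₁ + 2ξ₂.
Selectivity: 1ξ₁ / (2ξ₂) = 4.35 → ξ₁ = 8.7 ξ₂.
Substitute: (1·8.7 + 2) ξ₂ = 153.5 → ξ₂ = 14.34 mol/s, ξ₁ = 124.8 mol/s.
Outlet amounts (n = n₀ + Σ ν·ξ):
  H: 194 − 1(124.8) − 2(14.34) = 40.55
  F: 0 + 1(124.8) = 124.8
  G: 0 + 2(14.34) = 28.68
  E: 0 + 2(14.34) = 28.68
Total out = 222.7 mol/s; y_F = 124.8 / 222.7 = 0.5603.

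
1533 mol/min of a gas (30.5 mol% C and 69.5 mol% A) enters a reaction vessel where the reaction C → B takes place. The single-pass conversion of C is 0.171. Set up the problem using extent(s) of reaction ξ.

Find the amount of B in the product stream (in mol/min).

80 mol/min

C reacted = 0.171 × 467.6 = 79.95 mol/min; ν_C = −1, so ξ = 79.95/1 = 79.95 mol/min.
Outlet amounts (n = n₀ + ν ξ):
  C: 467.6 − 1(79.95) = 387.6
  B: 0 + 1(79.95) = 79.95
  A: 1065 (inert)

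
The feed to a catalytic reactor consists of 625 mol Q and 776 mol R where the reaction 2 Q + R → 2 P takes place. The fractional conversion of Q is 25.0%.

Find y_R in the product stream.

0.528

Q reacted = 0.25 × 625 = 156.2 mol; ν_Q = −2, so ξ = 156.2/2 = 78.12 mol.
Outlet amounts (n = n₀ + ν ξ):
  Q: 625 − 2(78.12) = 468.8
  R: 776 − 1(78.12) = 697.9
  P: 0 + 2(78.12) = 156.2
Total out = 1323 mol; y_R = 697.9 / 1323 = 0.5275.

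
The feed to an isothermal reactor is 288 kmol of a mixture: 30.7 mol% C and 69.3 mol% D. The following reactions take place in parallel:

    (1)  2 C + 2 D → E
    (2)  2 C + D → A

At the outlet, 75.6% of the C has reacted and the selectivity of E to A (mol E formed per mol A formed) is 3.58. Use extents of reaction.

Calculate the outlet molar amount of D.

Conversion of C: C consumed = 0.756 × 88.42 = 66.84 kmol = 2ξ₁ + 2ξ₂.
Selectivity: 1ξ₁ / (1ξ₂) = 3.58 → ξ₁ = 3.58 ξ₂.
Substitute: (2·3.58 + 2) ξ₂ = 66.84 → ξ₂ = 7.297 kmol, ξ₁ = 26.12 kmol.
Outlet amounts (n = n₀ + Σ ν·ξ):
  C: 88.42 − 2(26.12) − 2(7.297) = 21.57
  D: 199.6 − 2(26.12) − 1(7.297) = 140
  E: 0 + 1(26.12) = 26.12
  A: 0 + 1(7.297) = 7.297

140 kmol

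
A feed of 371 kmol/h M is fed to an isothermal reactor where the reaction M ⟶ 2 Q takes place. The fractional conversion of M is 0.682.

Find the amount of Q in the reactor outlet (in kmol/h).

506 kmol/h

M reacted = 0.682 × 371 = 253 kmol/h; ν_M = −1, so ξ = 253/1 = 253 kmol/h.
Outlet amounts (n = n₀ + ν ξ):
  M: 371 − 1(253) = 118
  Q: 0 + 2(253) = 506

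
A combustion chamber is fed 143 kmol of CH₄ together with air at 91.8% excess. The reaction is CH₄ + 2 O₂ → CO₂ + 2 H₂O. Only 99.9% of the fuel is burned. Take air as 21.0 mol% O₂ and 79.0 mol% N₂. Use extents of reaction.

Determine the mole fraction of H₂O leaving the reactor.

Stoichiometric O₂ = 2 × 143 = 286 kmol; O₂ fed = 286 × 1.918 = 548.5 kmol.
N₂ fed = 548.5 × 79/21 = 2064 kmol.
Fuel reacted = 0.999 × 143 → ξ = 142.9 kmol.
Outlet (n = n₀ + ν ξ):
  CH₄: 143 − 1(142.9) = 0.143
  O₂: 548.5 − 2(142.9) = 262.8
  N₂: 2064 (inert)
  CO₂: 0 + 1(142.9) = 142.9
  H₂O: 0 + 2(142.9) = 285.7
Total out = 2755 kmol; y_H₂O = 285.7 / 2755 = 0.1037.

0.104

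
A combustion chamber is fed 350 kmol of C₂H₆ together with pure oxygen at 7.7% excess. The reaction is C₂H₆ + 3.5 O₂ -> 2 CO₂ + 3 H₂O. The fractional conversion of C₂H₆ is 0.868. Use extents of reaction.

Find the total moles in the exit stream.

Stoichiometric O₂ = 3.5 × 350 = 1225 kmol; O₂ fed = 1225 × 1.077 = 1319 kmol.
Fuel reacted = 0.868 × 350 → ξ = 303.8 kmol.
Outlet (n = n₀ + ν ξ):
  C₂H₆: 350 − 1(303.8) = 46.2
  O₂: 1319 − 3.5(303.8) = 256
  CO₂: 0 + 2(303.8) = 607.6
  H₂O: 0 + 3(303.8) = 911.4
Total out = 46.2 + 256 + 607.6 + 911.4 = 1821 kmol.

1820 kmol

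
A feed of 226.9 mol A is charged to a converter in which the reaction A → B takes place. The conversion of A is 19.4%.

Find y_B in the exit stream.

A reacted = 0.194 × 226.9 = 44.02 mol; ν_A = −1, so ξ = 44.02/1 = 44.02 mol.
Outlet amounts (n = n₀ + ν ξ):
  A: 226.9 − 1(44.02) = 182.9
  B: 0 + 1(44.02) = 44.02
Total out = 226.9 mol; y_B = 44.02 / 226.9 = 0.194.

0.194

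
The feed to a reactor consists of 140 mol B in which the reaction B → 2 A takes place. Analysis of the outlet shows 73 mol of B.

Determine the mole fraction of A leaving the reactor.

0.647

For B: n = n₀ − 1ξ → 73 = 140 − 1ξ, giving ξ = 67 mol.
Outlet amounts (n = n₀ + ν ξ):
  B: 140 − 1(67) = 73
  A: 0 + 2(67) = 134
Total out = 207 mol; y_A = 134 / 207 = 0.6473.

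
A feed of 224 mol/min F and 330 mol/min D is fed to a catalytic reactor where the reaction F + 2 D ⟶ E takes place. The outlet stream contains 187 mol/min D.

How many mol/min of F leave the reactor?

152 mol/min

For D: n = n₀ − 2ξ → 187 = 330 − 2ξ, giving ξ = 71.5 mol/min.
Outlet amounts (n = n₀ + ν ξ):
  F: 224 − 1(71.5) = 152.5
  D: 330 − 2(71.5) = 187
  E: 0 + 1(71.5) = 71.5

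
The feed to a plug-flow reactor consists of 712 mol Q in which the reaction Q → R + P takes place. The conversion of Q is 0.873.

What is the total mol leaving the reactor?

Q reacted = 0.873 × 712 = 621.6 mol; ν_Q = −1, so ξ = 621.6/1 = 621.6 mol.
Outlet amounts (n = n₀ + ν ξ):
  Q: 712 − 1(621.6) = 90.42
  R: 0 + 1(621.6) = 621.6
  P: 0 + 1(621.6) = 621.6
Total out = 90.42 + 621.6 + 621.6 = 1334 mol.

1330 mol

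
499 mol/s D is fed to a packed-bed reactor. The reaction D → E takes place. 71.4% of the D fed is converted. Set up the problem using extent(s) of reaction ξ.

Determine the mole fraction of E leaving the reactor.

0.714

D reacted = 0.714 × 499 = 356.3 mol/s; ν_D = −1, so ξ = 356.3/1 = 356.3 mol/s.
Outlet amounts (n = n₀ + ν ξ):
  D: 499 − 1(356.3) = 142.7
  E: 0 + 1(356.3) = 356.3
Total out = 499 mol/s; y_E = 356.3 / 499 = 0.714.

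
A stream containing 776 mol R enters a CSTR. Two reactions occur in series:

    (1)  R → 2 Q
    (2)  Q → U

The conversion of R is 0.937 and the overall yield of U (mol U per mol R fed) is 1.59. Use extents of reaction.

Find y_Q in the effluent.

0.147

Conversion of R: R consumed = 1ξ₁ = 0.937 × 776 → ξ₁ = 727.1 mol.
Yield of U: 1ξ₂ / 776 = 1.59 → ξ₂ = 1234 mol.
Outlet amounts (n = n₀ + Σ ν·ξ):
  R: 776 − 1(727.1) = 48.89
  Q: 0 + 2(727.1) − 1(1234) = 220.4
  U: 0 + 1(1234) = 1234
Total out = 1503 mol; y_Q = 220.4 / 1503 = 0.1466.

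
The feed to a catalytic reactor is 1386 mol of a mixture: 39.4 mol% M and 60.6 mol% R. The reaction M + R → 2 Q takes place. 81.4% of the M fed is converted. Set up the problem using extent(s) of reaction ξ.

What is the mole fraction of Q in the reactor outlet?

M reacted = 0.814 × 546.1 = 444.5 mol; ν_M = −1, so ξ = 444.5/1 = 444.5 mol.
Outlet amounts (n = n₀ + ν ξ):
  M: 546.1 − 1(444.5) = 101.6
  R: 839.9 − 1(444.5) = 395.4
  Q: 0 + 2(444.5) = 889
Total out = 1386 mol; y_Q = 889 / 1386 = 0.6414.

0.641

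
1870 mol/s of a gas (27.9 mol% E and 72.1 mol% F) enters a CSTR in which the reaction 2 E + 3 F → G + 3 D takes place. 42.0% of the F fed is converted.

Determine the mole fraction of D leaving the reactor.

F reacted = 0.42 × 1348 = 566.3 mol/s; ν_F = −3, so ξ = 566.3/3 = 188.8 mol/s.
Outlet amounts (n = n₀ + ν ξ):
  E: 521.7 − 2(188.8) = 144.2
  F: 1348 − 3(188.8) = 782
  G: 0 + 1(188.8) = 188.8
  D: 0 + 3(188.8) = 566.3
Total out = 1681 mol/s; y_D = 566.3 / 1681 = 0.3368.

0.337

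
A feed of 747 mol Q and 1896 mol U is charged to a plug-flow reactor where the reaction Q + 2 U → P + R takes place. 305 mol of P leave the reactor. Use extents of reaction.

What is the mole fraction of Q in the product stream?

0.189

For P: n = n₀ + 1ξ → 305 = 0 + 1ξ, giving ξ = 305 mol.
Outlet amounts (n = n₀ + ν ξ):
  Q: 747 − 1(305) = 442
  U: 1896 − 2(305) = 1286
  P: 0 + 1(305) = 305
  R: 0 + 1(305) = 305
Total out = 2338 mol; y_Q = 442 / 2338 = 0.1891.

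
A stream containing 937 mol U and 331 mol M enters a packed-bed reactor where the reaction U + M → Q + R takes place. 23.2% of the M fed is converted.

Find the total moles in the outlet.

M reacted = 0.232 × 331 = 76.79 mol; ν_M = −1, so ξ = 76.79/1 = 76.79 mol.
Outlet amounts (n = n₀ + ν ξ):
  U: 937 − 1(76.79) = 860.2
  M: 331 − 1(76.79) = 254.2
  Q: 0 + 1(76.79) = 76.79
  R: 0 + 1(76.79) = 76.79
Total out = 860.2 + 254.2 + 76.79 + 76.79 = 1268 mol.

1270 mol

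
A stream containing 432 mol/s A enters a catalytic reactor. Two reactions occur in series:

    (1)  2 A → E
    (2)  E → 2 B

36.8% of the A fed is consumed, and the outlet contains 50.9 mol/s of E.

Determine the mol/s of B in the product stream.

Conversion of A: A consumed = 2ξ₁ = 0.368 × 432 → ξ₁ = 79.49 mol/s.
E balance: n_E = 0 + 1ξ₁ − 1ξ₂ = 50.9 → ξ₂ = (1·79.49 − 50.9)/1 = 28.59 mol/s.
Outlet amounts (n = n₀ + Σ ν·ξ):
  A: 432 − 2(79.49) = 273
  E: 0 + 1(79.49) − 1(28.59) = 50.9
  B: 0 + 2(28.59) = 57.18

57.2 mol/s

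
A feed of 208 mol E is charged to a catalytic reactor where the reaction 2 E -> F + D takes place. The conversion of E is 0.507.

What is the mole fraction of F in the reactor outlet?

E reacted = 0.507 × 208 = 105.5 mol; ν_E = −2, so ξ = 105.5/2 = 52.73 mol.
Outlet amounts (n = n₀ + ν ξ):
  E: 208 − 2(52.73) = 102.5
  F: 0 + 1(52.73) = 52.73
  D: 0 + 1(52.73) = 52.73
Total out = 208 mol; y_F = 52.73 / 208 = 0.2535.

0.254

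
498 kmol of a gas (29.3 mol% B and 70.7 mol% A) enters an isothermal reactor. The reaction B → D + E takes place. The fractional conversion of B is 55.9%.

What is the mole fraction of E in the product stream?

0.141

B reacted = 0.559 × 145.9 = 81.57 kmol; ν_B = −1, so ξ = 81.57/1 = 81.57 kmol.
Outlet amounts (n = n₀ + ν ξ):
  B: 145.9 − 1(81.57) = 64.35
  D: 0 + 1(81.57) = 81.57
  E: 0 + 1(81.57) = 81.57
  A: 352.1 (inert)
Total out = 579.6 kmol; y_E = 81.57 / 579.6 = 0.1407.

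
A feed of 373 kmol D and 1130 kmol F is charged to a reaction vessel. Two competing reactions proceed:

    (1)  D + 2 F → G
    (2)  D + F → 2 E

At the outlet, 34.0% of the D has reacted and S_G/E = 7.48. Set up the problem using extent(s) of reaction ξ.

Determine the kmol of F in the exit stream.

884 kmol

Conversion of D: D consumed = 0.34 × 373 = 126.8 kmol = 1ξ₁ + 1ξ₂.
Selectivity: 1ξ₁ / (2ξ₂) = 7.48 → ξ₁ = 14.96 ξ₂.
Substitute: (1·14.96 + 1) ξ₂ = 126.8 → ξ₂ = 7.946 kmol, ξ₁ = 118.9 kmol.
Outlet amounts (n = n₀ + Σ ν·ξ):
  D: 373 − 1(118.9) − 1(7.946) = 246.2
  F: 1130 − 2(118.9) − 1(7.946) = 884.3
  G: 0 + 1(118.9) = 118.9
  E: 0 + 2(7.946) = 15.89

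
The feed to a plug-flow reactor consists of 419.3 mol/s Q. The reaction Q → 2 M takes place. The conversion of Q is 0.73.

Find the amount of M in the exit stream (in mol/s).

Q reacted = 0.73 × 419.3 = 306.1 mol/s; ν_Q = −1, so ξ = 306.1/1 = 306.1 mol/s.
Outlet amounts (n = n₀ + ν ξ):
  Q: 419.3 − 1(306.1) = 113.2
  M: 0 + 2(306.1) = 612.2

612 mol/s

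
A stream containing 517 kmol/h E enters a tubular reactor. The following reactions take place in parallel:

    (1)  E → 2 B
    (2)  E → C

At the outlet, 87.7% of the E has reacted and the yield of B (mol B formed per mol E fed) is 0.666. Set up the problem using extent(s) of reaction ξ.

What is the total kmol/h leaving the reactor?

689 kmol/h

Yield of B: 2ξ₁ / 517 = 0.666 → ξ₁ = 172.2 kmol/h.
Conversion of E: 1ξ₁ + 1ξ₂ = 0.877 × 517 = 453.4 → ξ₂ = 281.2 kmol/h.
Outlet amounts (n = n₀ + Σ ν·ξ):
  E: 517 − 1(172.2) − 1(281.2) = 63.59
  B: 0 + 2(172.2) = 344.3
  C: 0 + 1(281.2) = 281.2
Total out = 63.59 + 344.3 + 281.2 = 689.2 kmol/h.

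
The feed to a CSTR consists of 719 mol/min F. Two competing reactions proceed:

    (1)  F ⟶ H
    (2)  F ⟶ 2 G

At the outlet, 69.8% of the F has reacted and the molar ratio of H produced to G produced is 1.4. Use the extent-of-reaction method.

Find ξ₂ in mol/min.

ξ₂ = 132 mol/min

Conversion of F: F consumed = 0.698 × 719 = 501.9 mol/min = 1ξ₁ + 1ξ₂.
Selectivity: 1ξ₁ / (2ξ₂) = 1.4 → ξ₁ = 2.8 ξ₂.
Substitute: (1·2.8 + 1) ξ₂ = 501.9 → ξ₂ = 132.1 mol/min, ξ₁ = 369.8 mol/min.
Outlet amounts (n = n₀ + Σ ν·ξ):
  F: 719 − 1(369.8) − 1(132.1) = 217.1
  H: 0 + 1(369.8) = 369.8
  G: 0 + 2(132.1) = 264.1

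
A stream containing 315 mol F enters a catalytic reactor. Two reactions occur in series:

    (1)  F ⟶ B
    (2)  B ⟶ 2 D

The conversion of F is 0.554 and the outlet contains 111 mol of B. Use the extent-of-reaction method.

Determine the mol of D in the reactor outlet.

Conversion of F: F consumed = 1ξ₁ = 0.554 × 315 → ξ₁ = 174.5 mol.
B balance: n_B = 0 + 1ξ₁ − 1ξ₂ = 111 → ξ₂ = (1·174.5 − 111)/1 = 63.51 mol.
Outlet amounts (n = n₀ + Σ ν·ξ):
  F: 315 − 1(174.5) = 140.5
  B: 0 + 1(174.5) − 1(63.51) = 111
  D: 0 + 2(63.51) = 127

127 mol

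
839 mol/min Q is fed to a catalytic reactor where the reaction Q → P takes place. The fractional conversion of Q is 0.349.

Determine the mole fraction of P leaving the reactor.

Q reacted = 0.349 × 839 = 292.8 mol/min; ν_Q = −1, so ξ = 292.8/1 = 292.8 mol/min.
Outlet amounts (n = n₀ + ν ξ):
  Q: 839 − 1(292.8) = 546.2
  P: 0 + 1(292.8) = 292.8
Total out = 839 mol/min; y_P = 292.8 / 839 = 0.349.

0.349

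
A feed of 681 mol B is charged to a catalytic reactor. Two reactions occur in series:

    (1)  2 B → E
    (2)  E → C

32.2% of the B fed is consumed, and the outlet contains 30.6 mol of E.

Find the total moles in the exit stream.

571 mol

Conversion of B: B consumed = 2ξ₁ = 0.322 × 681 → ξ₁ = 109.6 mol.
E balance: n_E = 0 + 1ξ₁ − 1ξ₂ = 30.6 → ξ₂ = (1·109.6 − 30.6)/1 = 79.04 mol.
Outlet amounts (n = n₀ + Σ ν·ξ):
  B: 681 − 2(109.6) = 461.7
  E: 0 + 1(109.6) − 1(79.04) = 30.6
  C: 0 + 1(79.04) = 79.04
Total out = 461.7 + 30.6 + 79.04 = 571.4 mol.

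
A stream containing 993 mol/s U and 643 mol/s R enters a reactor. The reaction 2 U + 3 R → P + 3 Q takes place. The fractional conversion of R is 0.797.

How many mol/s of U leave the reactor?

R reacted = 0.797 × 643 = 512.5 mol/s; ν_R = −3, so ξ = 512.5/3 = 170.8 mol/s.
Outlet amounts (n = n₀ + ν ξ):
  U: 993 − 2(170.8) = 651.4
  R: 643 − 3(170.8) = 130.5
  P: 0 + 1(170.8) = 170.8
  Q: 0 + 3(170.8) = 512.5

651 mol/s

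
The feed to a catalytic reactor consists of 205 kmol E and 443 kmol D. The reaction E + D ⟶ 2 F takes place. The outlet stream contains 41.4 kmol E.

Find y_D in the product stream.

0.431

For E: n = n₀ − 1ξ → 41.4 = 205 − 1ξ, giving ξ = 163.6 kmol.
Outlet amounts (n = n₀ + ν ξ):
  E: 205 − 1(163.6) = 41.4
  D: 443 − 1(163.6) = 279.4
  F: 0 + 2(163.6) = 327.2
Total out = 648 kmol; y_D = 279.4 / 648 = 0.4312.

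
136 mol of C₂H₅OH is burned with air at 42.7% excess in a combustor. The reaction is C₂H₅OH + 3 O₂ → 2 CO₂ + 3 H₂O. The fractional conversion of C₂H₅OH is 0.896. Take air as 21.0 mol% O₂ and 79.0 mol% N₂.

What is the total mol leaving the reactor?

3030 mol

Stoichiometric O₂ = 3 × 136 = 408 mol; O₂ fed = 408 × 1.427 = 582.2 mol.
N₂ fed = 582.2 × 79/21 = 2190 mol.
Fuel reacted = 0.896 × 136 → ξ = 121.9 mol.
Outlet (n = n₀ + ν ξ):
  C₂H₅OH: 136 − 1(121.9) = 14.14
  O₂: 582.2 − 3(121.9) = 216.6
  N₂: 2190 (inert)
  CO₂: 0 + 2(121.9) = 243.7
  H₂O: 0 + 3(121.9) = 365.6
Total out = 14.14 + 216.6 + 2190 + 243.7 + 365.6 = 3030 mol.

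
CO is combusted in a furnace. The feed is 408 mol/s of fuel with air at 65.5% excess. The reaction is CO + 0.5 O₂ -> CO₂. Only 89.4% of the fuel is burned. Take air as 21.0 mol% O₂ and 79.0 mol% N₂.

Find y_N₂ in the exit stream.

Stoichiometric O₂ = 0.5 × 408 = 204 mol/s; O₂ fed = 204 × 1.655 = 337.6 mol/s.
N₂ fed = 337.6 × 79/21 = 1270 mol/s.
Fuel reacted = 0.894 × 408 → ξ = 364.8 mol/s.
Outlet (n = n₀ + ν ξ):
  CO: 408 − 1(364.8) = 43.25
  O₂: 337.6 − 0.5(364.8) = 155.2
  N₂: 1270 (inert)
  CO₂: 0 + 1(364.8) = 364.8
Total out = 1833 mol/s; y_N₂ = 1270 / 1833 = 0.6928.

0.693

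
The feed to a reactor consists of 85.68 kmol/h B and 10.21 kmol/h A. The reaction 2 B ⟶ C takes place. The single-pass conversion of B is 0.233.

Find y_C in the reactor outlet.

B reacted = 0.233 × 85.68 = 19.96 kmol/h; ν_B = −2, so ξ = 19.96/2 = 9.982 kmol/h.
Outlet amounts (n = n₀ + ν ξ):
  B: 85.68 − 2(9.982) = 65.72
  C: 0 + 1(9.982) = 9.982
  A: 10.21 (inert)
Total out = 85.91 kmol/h; y_C = 9.982 / 85.91 = 0.1162.

0.116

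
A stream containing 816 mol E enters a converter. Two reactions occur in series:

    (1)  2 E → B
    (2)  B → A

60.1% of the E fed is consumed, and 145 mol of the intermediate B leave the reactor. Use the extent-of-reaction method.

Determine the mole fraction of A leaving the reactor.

0.176

Conversion of E: E consumed = 2ξ₁ = 0.601 × 816 → ξ₁ = 245.2 mol.
B balance: n_B = 0 + 1ξ₁ − 1ξ₂ = 145 → ξ₂ = (1·245.2 − 145)/1 = 100.2 mol.
Outlet amounts (n = n₀ + Σ ν·ξ):
  E: 816 − 2(245.2) = 325.6
  B: 0 + 1(245.2) − 1(100.2) = 145
  A: 0 + 1(100.2) = 100.2
Total out = 570.8 mol; y_A = 100.2 / 570.8 = 0.1756.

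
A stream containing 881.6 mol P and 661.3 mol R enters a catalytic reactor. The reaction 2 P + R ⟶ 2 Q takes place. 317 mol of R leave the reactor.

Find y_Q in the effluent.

0.575

For R: n = n₀ − 1ξ → 317 = 661.3 − 1ξ, giving ξ = 344.3 mol.
Outlet amounts (n = n₀ + ν ξ):
  P: 881.6 − 2(344.3) = 193
  R: 661.3 − 1(344.3) = 317
  Q: 0 + 2(344.3) = 688.6
Total out = 1199 mol; y_Q = 688.6 / 1199 = 0.5745.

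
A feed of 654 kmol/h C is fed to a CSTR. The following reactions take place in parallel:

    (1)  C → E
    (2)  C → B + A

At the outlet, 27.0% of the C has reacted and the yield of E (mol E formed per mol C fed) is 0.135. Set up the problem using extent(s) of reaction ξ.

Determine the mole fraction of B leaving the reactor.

0.119

Yield of E: 1ξ₁ / 654 = 0.135 → ξ₁ = 88.29 kmol/h.
Conversion of C: 1ξ₁ + 1ξ₂ = 0.27 × 654 = 176.6 → ξ₂ = 88.29 kmol/h.
Outlet amounts (n = n₀ + Σ ν·ξ):
  C: 654 − 1(88.29) − 1(88.29) = 477.4
  E: 0 + 1(88.29) = 88.29
  B: 0 + 1(88.29) = 88.29
  A: 0 + 1(88.29) = 88.29
Total out = 742.3 kmol/h; y_B = 88.29 / 742.3 = 0.1189.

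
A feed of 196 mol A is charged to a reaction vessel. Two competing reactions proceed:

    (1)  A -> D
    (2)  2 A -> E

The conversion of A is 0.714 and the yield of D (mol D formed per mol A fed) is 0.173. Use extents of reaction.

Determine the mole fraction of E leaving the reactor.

0.371

Yield of D: 1ξ₁ / 196 = 0.173 → ξ₁ = 33.91 mol.
Conversion of A: 1ξ₁ + 2ξ₂ = 0.714 × 196 = 139.9 → ξ₂ = 53.02 mol.
Outlet amounts (n = n₀ + Σ ν·ξ):
  A: 196 − 1(33.91) − 2(53.02) = 56.06
  D: 0 + 1(33.91) = 33.91
  E: 0 + 1(53.02) = 53.02
Total out = 143 mol; y_E = 53.02 / 143 = 0.3708.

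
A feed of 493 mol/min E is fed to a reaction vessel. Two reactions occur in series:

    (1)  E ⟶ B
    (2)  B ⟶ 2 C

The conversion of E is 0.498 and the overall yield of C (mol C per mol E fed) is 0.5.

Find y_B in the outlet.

0.198

Conversion of E: E consumed = 1ξ₁ = 0.498 × 493 → ξ₁ = 245.5 mol/min.
Yield of C: 2ξ₂ / 493 = 0.5 → ξ₂ = 123.2 mol/min.
Outlet amounts (n = n₀ + Σ ν·ξ):
  E: 493 − 1(245.5) = 247.5
  B: 0 + 1(245.5) − 1(123.2) = 122.3
  C: 0 + 2(123.2) = 246.5
Total out = 616.2 mol/min; y_B = 122.3 / 616.2 = 0.1984.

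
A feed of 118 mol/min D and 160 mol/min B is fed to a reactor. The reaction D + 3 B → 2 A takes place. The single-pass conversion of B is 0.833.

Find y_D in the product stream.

0.389

B reacted = 0.833 × 160 = 133.3 mol/min; ν_B = −3, so ξ = 133.3/3 = 44.43 mol/min.
Outlet amounts (n = n₀ + ν ξ):
  D: 118 − 1(44.43) = 73.57
  B: 160 − 3(44.43) = 26.72
  A: 0 + 2(44.43) = 88.85
Total out = 189.1 mol/min; y_D = 73.57 / 189.1 = 0.389.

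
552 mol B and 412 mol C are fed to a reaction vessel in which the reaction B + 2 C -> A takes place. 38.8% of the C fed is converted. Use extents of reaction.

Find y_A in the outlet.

0.0994

C reacted = 0.388 × 412 = 159.9 mol; ν_C = −2, so ξ = 159.9/2 = 79.93 mol.
Outlet amounts (n = n₀ + ν ξ):
  B: 552 − 1(79.93) = 472.1
  C: 412 − 2(79.93) = 252.1
  A: 0 + 1(79.93) = 79.93
Total out = 804.1 mol; y_A = 79.93 / 804.1 = 0.0994.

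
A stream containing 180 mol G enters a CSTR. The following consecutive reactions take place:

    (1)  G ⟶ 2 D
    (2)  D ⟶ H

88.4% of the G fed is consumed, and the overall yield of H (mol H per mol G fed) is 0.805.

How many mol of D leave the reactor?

Conversion of G: G consumed = 1ξ₁ = 0.884 × 180 → ξ₁ = 159.1 mol.
Yield of H: 1ξ₂ / 180 = 0.805 → ξ₂ = 144.9 mol.
Outlet amounts (n = n₀ + Σ ν·ξ):
  G: 180 − 1(159.1) = 20.88
  D: 0 + 2(159.1) − 1(144.9) = 173.3
  H: 0 + 1(144.9) = 144.9

173 mol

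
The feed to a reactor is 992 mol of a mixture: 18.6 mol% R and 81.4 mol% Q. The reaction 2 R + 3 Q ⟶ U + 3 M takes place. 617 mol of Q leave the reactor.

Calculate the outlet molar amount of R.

For Q: n = n₀ − 3ξ → 617 = 807.5 − 3ξ, giving ξ = 63.5 mol.
Outlet amounts (n = n₀ + ν ξ):
  R: 184.5 − 2(63.5) = 57.52
  Q: 807.5 − 3(63.5) = 617
  U: 0 + 1(63.5) = 63.5
  M: 0 + 3(63.5) = 190.5

57.5 mol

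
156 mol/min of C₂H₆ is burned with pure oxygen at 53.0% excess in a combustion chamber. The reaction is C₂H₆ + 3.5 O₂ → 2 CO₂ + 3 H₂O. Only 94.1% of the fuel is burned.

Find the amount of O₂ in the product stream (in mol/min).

Stoichiometric O₂ = 3.5 × 156 = 546 mol/min; O₂ fed = 546 × 1.530 = 835.4 mol/min.
Fuel reacted = 0.941 × 156 → ξ = 146.8 mol/min.
Outlet (n = n₀ + ν ξ):
  C₂H₆: 156 − 1(146.8) = 9.204
  O₂: 835.4 − 3.5(146.8) = 321.6
  CO₂: 0 + 2(146.8) = 293.6
  H₂O: 0 + 3(146.8) = 440.4

322 mol/min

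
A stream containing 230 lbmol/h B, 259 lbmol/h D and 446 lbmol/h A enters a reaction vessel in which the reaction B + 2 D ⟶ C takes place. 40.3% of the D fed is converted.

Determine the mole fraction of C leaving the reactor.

D reacted = 0.403 × 259 = 104.4 lbmol/h; ν_D = −2, so ξ = 104.4/2 = 52.19 lbmol/h.
Outlet amounts (n = n₀ + ν ξ):
  B: 230 − 1(52.19) = 177.8
  D: 259 − 2(52.19) = 154.6
  C: 0 + 1(52.19) = 52.19
  A: 446 (inert)
Total out = 830.6 lbmol/h; y_C = 52.19 / 830.6 = 0.06283.

0.0628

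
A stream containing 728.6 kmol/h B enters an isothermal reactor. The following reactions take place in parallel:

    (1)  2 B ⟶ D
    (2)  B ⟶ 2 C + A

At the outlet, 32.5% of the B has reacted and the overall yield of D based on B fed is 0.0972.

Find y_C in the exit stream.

0.224

Yield of D: 1ξ₁ / 728.6 = 0.0972 → ξ₁ = 70.82 kmol/h.
Conversion of B: 2ξ₁ + 1ξ₂ = 0.325 × 728.6 = 236.8 → ξ₂ = 95.16 kmol/h.
Outlet amounts (n = n₀ + Σ ν·ξ):
  B: 728.6 − 2(70.82) − 1(95.16) = 491.8
  D: 0 + 1(70.82) = 70.82
  C: 0 + 2(95.16) = 190.3
  A: 0 + 1(95.16) = 95.16
Total out = 848.1 kmol/h; y_C = 190.3 / 848.1 = 0.2244.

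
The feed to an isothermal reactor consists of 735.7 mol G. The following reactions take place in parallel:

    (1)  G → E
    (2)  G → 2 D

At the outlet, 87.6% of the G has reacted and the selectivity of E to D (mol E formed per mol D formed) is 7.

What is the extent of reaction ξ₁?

ξ₁ = 602 mol

Conversion of G: G consumed = 0.876 × 735.7 = 644.5 mol = 1ξ₁ + 1ξ₂.
Selectivity: 1ξ₁ / (2ξ₂) = 7 → ξ₁ = 14 ξ₂.
Substitute: (1·14 + 1) ξ₂ = 644.5 → ξ₂ = 42.96 mol, ξ₁ = 601.5 mol.
Outlet amounts (n = n₀ + Σ ν·ξ):
  G: 735.7 − 1(601.5) − 1(42.96) = 91.23
  E: 0 + 1(601.5) = 601.5
  D: 0 + 2(42.96) = 85.93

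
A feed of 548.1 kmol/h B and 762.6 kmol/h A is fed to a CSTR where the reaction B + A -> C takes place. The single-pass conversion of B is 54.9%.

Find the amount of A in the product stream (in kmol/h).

462 kmol/h

B reacted = 0.549 × 548.1 = 300.9 kmol/h; ν_B = −1, so ξ = 300.9/1 = 300.9 kmol/h.
Outlet amounts (n = n₀ + ν ξ):
  B: 548.1 − 1(300.9) = 247.2
  A: 762.6 − 1(300.9) = 461.7
  C: 0 + 1(300.9) = 300.9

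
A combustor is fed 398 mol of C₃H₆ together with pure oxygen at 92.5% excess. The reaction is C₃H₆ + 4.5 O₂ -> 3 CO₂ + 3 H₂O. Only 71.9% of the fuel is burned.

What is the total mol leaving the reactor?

3990 mol

Stoichiometric O₂ = 4.5 × 398 = 1791 mol; O₂ fed = 1791 × 1.925 = 3448 mol.
Fuel reacted = 0.719 × 398 → ξ = 286.2 mol.
Outlet (n = n₀ + ν ξ):
  C₃H₆: 398 − 1(286.2) = 111.8
  O₂: 3448 − 4.5(286.2) = 2160
  CO₂: 0 + 3(286.2) = 858.5
  H₂O: 0 + 3(286.2) = 858.5
Total out = 111.8 + 2160 + 858.5 + 858.5 = 3989 mol.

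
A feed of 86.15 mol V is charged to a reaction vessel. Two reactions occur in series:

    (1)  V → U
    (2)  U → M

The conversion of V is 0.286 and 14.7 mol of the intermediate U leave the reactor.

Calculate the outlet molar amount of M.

Conversion of V: V consumed = 1ξ₁ = 0.286 × 86.15 → ξ₁ = 24.64 mol.
U balance: n_U = 0 + 1ξ₁ − 1ξ₂ = 14.7 → ξ₂ = (1·24.64 − 14.7)/1 = 9.939 mol.
Outlet amounts (n = n₀ + Σ ν·ξ):
  V: 86.15 − 1(24.64) = 61.51
  U: 0 + 1(24.64) − 1(9.939) = 14.7
  M: 0 + 1(9.939) = 9.939

9.94 mol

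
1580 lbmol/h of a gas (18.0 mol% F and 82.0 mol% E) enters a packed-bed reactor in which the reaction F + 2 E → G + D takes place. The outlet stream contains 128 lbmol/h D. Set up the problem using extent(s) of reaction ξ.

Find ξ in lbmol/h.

ξ = 128 lbmol/h

For D: n = n₀ + 1ξ → 128 = 0 + 1ξ, giving ξ = 128 lbmol/h.
Outlet amounts (n = n₀ + ν ξ):
  F: 284.4 − 1(128) = 156.4
  E: 1296 − 2(128) = 1040
  G: 0 + 1(128) = 128
  D: 0 + 1(128) = 128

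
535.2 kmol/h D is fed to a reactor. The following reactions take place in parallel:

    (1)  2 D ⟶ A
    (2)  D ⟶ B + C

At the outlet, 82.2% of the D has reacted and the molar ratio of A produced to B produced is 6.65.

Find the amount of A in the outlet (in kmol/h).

205 kmol/h

Conversion of D: D consumed = 0.822 × 535.2 = 439.9 kmol/h = 2ξ₁ + 1ξ₂.
Selectivity: 1ξ₁ / (1ξ₂) = 6.65 → ξ₁ = 6.65 ξ₂.
Substitute: (2·6.65 + 1) ξ₂ = 439.9 → ξ₂ = 30.76 kmol/h, ξ₁ = 204.6 kmol/h.
Outlet amounts (n = n₀ + Σ ν·ξ):
  D: 535.2 − 2(204.6) − 1(30.76) = 95.27
  A: 0 + 1(204.6) = 204.6
  B: 0 + 1(30.76) = 30.76
  C: 0 + 1(30.76) = 30.76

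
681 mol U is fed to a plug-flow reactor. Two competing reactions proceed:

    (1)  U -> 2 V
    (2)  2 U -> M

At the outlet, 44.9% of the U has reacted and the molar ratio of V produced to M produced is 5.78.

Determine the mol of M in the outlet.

Conversion of U: U consumed = 0.449 × 681 = 305.8 mol = 1ξ₁ + 2ξ₂.
Selectivity: 2ξ₁ / (1ξ₂) = 5.78 → ξ₁ = 2.89 ξ₂.
Substitute: (1·2.89 + 2) ξ₂ = 305.8 → ξ₂ = 62.53 mol, ξ₁ = 180.7 mol.
Outlet amounts (n = n₀ + Σ ν·ξ):
  U: 681 − 1(180.7) − 2(62.53) = 375.2
  V: 0 + 2(180.7) = 361.4
  M: 0 + 1(62.53) = 62.53

62.5 mol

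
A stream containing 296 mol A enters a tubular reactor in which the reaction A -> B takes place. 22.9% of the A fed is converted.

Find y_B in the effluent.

A reacted = 0.229 × 296 = 67.78 mol; ν_A = −1, so ξ = 67.78/1 = 67.78 mol.
Outlet amounts (n = n₀ + ν ξ):
  A: 296 − 1(67.78) = 228.2
  B: 0 + 1(67.78) = 67.78
Total out = 296 mol; y_B = 67.78 / 296 = 0.229.

0.229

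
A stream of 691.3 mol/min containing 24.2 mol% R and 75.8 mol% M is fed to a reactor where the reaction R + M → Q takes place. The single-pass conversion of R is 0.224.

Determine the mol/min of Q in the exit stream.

R reacted = 0.224 × 167.3 = 37.47 mol/min; ν_R = −1, so ξ = 37.47/1 = 37.47 mol/min.
Outlet amounts (n = n₀ + ν ξ):
  R: 167.3 − 1(37.47) = 129.8
  M: 524 − 1(37.47) = 486.5
  Q: 0 + 1(37.47) = 37.47

37.5 mol/min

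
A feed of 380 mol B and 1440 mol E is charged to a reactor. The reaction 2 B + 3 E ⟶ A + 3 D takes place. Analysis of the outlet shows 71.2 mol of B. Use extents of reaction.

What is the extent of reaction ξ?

ξ = 154 mol

For B: n = n₀ − 2ξ → 71.2 = 380 − 2ξ, giving ξ = 154.4 mol.
Outlet amounts (n = n₀ + ν ξ):
  B: 380 − 2(154.4) = 71.2
  E: 1440 − 3(154.4) = 976.8
  A: 0 + 1(154.4) = 154.4
  D: 0 + 3(154.4) = 463.2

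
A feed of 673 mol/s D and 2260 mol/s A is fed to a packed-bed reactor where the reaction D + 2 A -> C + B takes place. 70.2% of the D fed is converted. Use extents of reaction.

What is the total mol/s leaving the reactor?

D reacted = 0.702 × 673 = 472.4 mol/s; ν_D = −1, so ξ = 472.4/1 = 472.4 mol/s.
Outlet amounts (n = n₀ + ν ξ):
  D: 673 − 1(472.4) = 200.6
  A: 2260 − 2(472.4) = 1315
  C: 0 + 1(472.4) = 472.4
  B: 0 + 1(472.4) = 472.4
Total out = 200.6 + 1315 + 472.4 + 472.4 = 2461 mol/s.

2460 mol/s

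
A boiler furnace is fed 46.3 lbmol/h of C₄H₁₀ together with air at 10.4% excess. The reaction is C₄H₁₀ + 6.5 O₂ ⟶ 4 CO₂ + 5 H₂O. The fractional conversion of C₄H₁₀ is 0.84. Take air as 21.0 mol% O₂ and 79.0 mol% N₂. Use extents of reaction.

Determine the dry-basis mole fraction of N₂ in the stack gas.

Stoichiometric O₂ = 6.5 × 46.3 = 300.9 lbmol/h; O₂ fed = 300.9 × 1.104 = 332.2 lbmol/h.
N₂ fed = 332.2 × 79/21 = 1250 lbmol/h.
Fuel reacted = 0.84 × 46.3 → ξ = 38.89 lbmol/h.
Outlet (n = n₀ + ν ξ):
  C₄H₁₀: 46.3 − 1(38.89) = 7.408
  O₂: 332.2 − 6.5(38.89) = 79.45
  N₂: 1250 (inert)
  CO₂: 0 + 4(38.89) = 155.6
  H₂O: 0 + 5(38.89) = 194.5
Dry total = 1492 lbmol/h; y_N₂ (dry) = 1250 / 1492 = 0.8375.

0.838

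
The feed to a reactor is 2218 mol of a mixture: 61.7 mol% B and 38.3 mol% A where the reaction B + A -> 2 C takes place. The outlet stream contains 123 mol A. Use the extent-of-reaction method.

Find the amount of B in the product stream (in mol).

642 mol

For A: n = n₀ − 1ξ → 123 = 849.5 − 1ξ, giving ξ = 726.5 mol.
Outlet amounts (n = n₀ + ν ξ):
  B: 1369 − 1(726.5) = 642
  A: 849.5 − 1(726.5) = 123
  C: 0 + 2(726.5) = 1453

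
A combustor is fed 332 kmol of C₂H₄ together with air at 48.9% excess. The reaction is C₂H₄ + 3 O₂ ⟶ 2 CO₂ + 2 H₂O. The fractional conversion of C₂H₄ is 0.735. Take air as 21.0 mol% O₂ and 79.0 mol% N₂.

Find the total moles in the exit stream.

Stoichiometric O₂ = 3 × 332 = 996 kmol; O₂ fed = 996 × 1.489 = 1483 kmol.
N₂ fed = 1483 × 79/21 = 5579 kmol.
Fuel reacted = 0.735 × 332 → ξ = 244 kmol.
Outlet (n = n₀ + ν ξ):
  C₂H₄: 332 − 1(244) = 87.98
  O₂: 1483 − 3(244) = 751
  N₂: 5579 (inert)
  CO₂: 0 + 2(244) = 488
  H₂O: 0 + 2(244) = 488
Total out = 87.98 + 751 + 5579 + 488 + 488 = 7394 kmol.

7390 kmol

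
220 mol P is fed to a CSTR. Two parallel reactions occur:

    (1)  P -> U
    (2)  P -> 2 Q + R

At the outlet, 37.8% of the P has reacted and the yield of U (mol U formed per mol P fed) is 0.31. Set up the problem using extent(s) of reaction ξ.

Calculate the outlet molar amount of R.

15 mol

Yield of U: 1ξ₁ / 220 = 0.31 → ξ₁ = 68.2 mol.
Conversion of P: 1ξ₁ + 1ξ₂ = 0.378 × 220 = 83.16 → ξ₂ = 14.96 mol.
Outlet amounts (n = n₀ + Σ ν·ξ):
  P: 220 − 1(68.2) − 1(14.96) = 136.8
  U: 0 + 1(68.2) = 68.2
  Q: 0 + 2(14.96) = 29.92
  R: 0 + 1(14.96) = 14.96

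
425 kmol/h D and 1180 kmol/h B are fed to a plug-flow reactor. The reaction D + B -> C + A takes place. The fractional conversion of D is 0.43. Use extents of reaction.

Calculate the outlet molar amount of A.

183 kmol/h

D reacted = 0.43 × 425 = 182.8 kmol/h; ν_D = −1, so ξ = 182.8/1 = 182.8 kmol/h.
Outlet amounts (n = n₀ + ν ξ):
  D: 425 − 1(182.8) = 242.2
  B: 1180 − 1(182.8) = 997.2
  C: 0 + 1(182.8) = 182.8
  A: 0 + 1(182.8) = 182.8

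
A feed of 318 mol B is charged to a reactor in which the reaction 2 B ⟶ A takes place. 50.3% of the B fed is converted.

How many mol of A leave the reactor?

B reacted = 0.503 × 318 = 160 mol; ν_B = −2, so ξ = 160/2 = 79.98 mol.
Outlet amounts (n = n₀ + ν ξ):
  B: 318 − 2(79.98) = 158
  A: 0 + 1(79.98) = 79.98

80 mol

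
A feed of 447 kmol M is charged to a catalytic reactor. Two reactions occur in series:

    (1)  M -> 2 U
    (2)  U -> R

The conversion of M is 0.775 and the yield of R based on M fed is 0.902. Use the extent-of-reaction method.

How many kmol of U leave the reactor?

290 kmol

Conversion of M: M consumed = 1ξ₁ = 0.775 × 447 → ξ₁ = 346.4 kmol.
Yield of R: 1ξ₂ / 447 = 0.902 → ξ₂ = 403.2 kmol.
Outlet amounts (n = n₀ + Σ ν·ξ):
  M: 447 − 1(346.4) = 100.6
  U: 0 + 2(346.4) − 1(403.2) = 289.7
  R: 0 + 1(403.2) = 403.2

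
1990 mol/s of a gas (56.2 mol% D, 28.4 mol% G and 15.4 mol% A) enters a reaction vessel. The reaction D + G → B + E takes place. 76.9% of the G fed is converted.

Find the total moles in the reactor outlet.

G reacted = 0.769 × 565.2 = 434.6 mol/s; ν_G = −1, so ξ = 434.6/1 = 434.6 mol/s.
Outlet amounts (n = n₀ + ν ξ):
  D: 1118 − 1(434.6) = 683.8
  G: 565.2 − 1(434.6) = 130.6
  B: 0 + 1(434.6) = 434.6
  E: 0 + 1(434.6) = 434.6
  A: 306.5 (inert)
Total out = 683.8 + 130.6 + 434.6 + 434.6 + 306.5 = 1990 mol/s.

1990 mol/s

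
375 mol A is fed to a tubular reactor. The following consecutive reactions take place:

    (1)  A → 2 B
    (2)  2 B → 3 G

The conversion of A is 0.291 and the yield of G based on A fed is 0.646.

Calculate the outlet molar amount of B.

Conversion of A: A consumed = 1ξ₁ = 0.291 × 375 → ξ₁ = 109.1 mol.
Yield of G: 3ξ₂ / 375 = 0.646 → ξ₂ = 80.75 mol.
Outlet amounts (n = n₀ + Σ ν·ξ):
  A: 375 − 1(109.1) = 265.9
  B: 0 + 2(109.1) − 2(80.75) = 56.75
  G: 0 + 3(80.75) = 242.2

56.7 mol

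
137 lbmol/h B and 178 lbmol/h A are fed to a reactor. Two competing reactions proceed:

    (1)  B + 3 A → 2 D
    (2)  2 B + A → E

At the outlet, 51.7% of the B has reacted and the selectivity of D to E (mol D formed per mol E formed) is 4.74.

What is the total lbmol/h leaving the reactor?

Conversion of B: B consumed = 0.517 × 137 = 70.83 lbmol/h = 1ξ₁ + 2ξ₂.
Selectivity: 2ξ₁ / (1ξ₂) = 4.74 → ξ₁ = 2.37 ξ₂.
Substitute: (1·2.37 + 2) ξ₂ = 70.83 → ξ₂ = 16.21 lbmol/h, ξ₁ = 38.41 lbmol/h.
Outlet amounts (n = n₀ + Σ ν·ξ):
  B: 137 − 1(38.41) − 2(16.21) = 66.17
  A: 178 − 3(38.41) − 1(16.21) = 46.55
  D: 0 + 2(38.41) = 76.83
  E: 0 + 1(16.21) = 16.21
Total out = 66.17 + 46.55 + 76.83 + 16.21 = 205.8 lbmol/h.

206 lbmol/h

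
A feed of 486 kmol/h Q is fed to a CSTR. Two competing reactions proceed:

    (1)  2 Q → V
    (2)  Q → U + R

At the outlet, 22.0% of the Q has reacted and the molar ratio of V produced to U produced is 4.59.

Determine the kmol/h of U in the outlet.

10.5 kmol/h

Conversion of Q: Q consumed = 0.22 × 486 = 106.9 kmol/h = 2ξ₁ + 1ξ₂.
Selectivity: 1ξ₁ / (1ξ₂) = 4.59 → ξ₁ = 4.59 ξ₂.
Substitute: (2·4.59 + 1) ξ₂ = 106.9 → ξ₂ = 10.5 kmol/h, ξ₁ = 48.21 kmol/h.
Outlet amounts (n = n₀ + Σ ν·ξ):
  Q: 486 − 2(48.21) − 1(10.5) = 379.1
  V: 0 + 1(48.21) = 48.21
  U: 0 + 1(10.5) = 10.5
  R: 0 + 1(10.5) = 10.5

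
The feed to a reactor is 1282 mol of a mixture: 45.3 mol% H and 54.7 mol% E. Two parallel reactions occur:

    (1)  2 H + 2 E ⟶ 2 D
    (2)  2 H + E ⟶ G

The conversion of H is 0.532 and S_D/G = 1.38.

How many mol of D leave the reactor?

Conversion of H: H consumed = 0.532 × 580.7 = 309 mol = 2ξ₁ + 2ξ₂.
Selectivity: 2ξ₁ / (1ξ₂) = 1.38 → ξ₁ = 0.69 ξ₂.
Substitute: (2·0.69 + 2) ξ₂ = 309 → ξ₂ = 91.41 mol, ξ₁ = 63.07 mol.
Outlet amounts (n = n₀ + Σ ν·ξ):
  H: 580.7 − 2(63.07) − 2(91.41) = 271.8
  E: 701.3 − 2(63.07) − 1(91.41) = 483.7
  D: 0 + 2(63.07) = 126.1
  G: 0 + 1(91.41) = 91.41

126 mol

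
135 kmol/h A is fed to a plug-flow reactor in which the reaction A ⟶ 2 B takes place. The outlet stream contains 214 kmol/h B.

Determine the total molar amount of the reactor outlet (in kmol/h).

For B: n = n₀ + 2ξ → 214 = 0 + 2ξ, giving ξ = 107 kmol/h.
Outlet amounts (n = n₀ + ν ξ):
  A: 135 − 1(107) = 28
  B: 0 + 2(107) = 214
Total out = 28 + 214 = 242 kmol/h.

242 kmol/h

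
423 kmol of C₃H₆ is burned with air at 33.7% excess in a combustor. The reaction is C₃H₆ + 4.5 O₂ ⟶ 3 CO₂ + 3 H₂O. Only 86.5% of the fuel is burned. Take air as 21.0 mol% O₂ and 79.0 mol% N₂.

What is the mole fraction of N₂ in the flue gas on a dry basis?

0.823

Stoichiometric O₂ = 4.5 × 423 = 1904 kmol; O₂ fed = 1904 × 1.337 = 2545 kmol.
N₂ fed = 2545 × 79/21 = 9574 kmol.
Fuel reacted = 0.865 × 423 → ξ = 365.9 kmol.
Outlet (n = n₀ + ν ξ):
  C₃H₆: 423 − 1(365.9) = 57.11
  O₂: 2545 − 4.5(365.9) = 898.5
  N₂: 9574 (inert)
  CO₂: 0 + 3(365.9) = 1098
  H₂O: 0 + 3(365.9) = 1098
Dry total = 11630 kmol; y_N₂ (dry) = 9574 / 11630 = 0.8234.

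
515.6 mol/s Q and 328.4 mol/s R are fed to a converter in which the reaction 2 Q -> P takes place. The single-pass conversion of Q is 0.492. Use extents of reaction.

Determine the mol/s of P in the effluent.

Q reacted = 0.492 × 515.6 = 253.7 mol/s; ν_Q = −2, so ξ = 253.7/2 = 126.8 mol/s.
Outlet amounts (n = n₀ + ν ξ):
  Q: 515.6 − 2(126.8) = 261.9
  P: 0 + 1(126.8) = 126.8
  R: 328.4 (inert)

127 mol/s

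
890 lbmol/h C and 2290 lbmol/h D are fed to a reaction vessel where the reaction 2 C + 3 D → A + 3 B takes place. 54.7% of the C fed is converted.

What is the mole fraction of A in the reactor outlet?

0.0829

C reacted = 0.547 × 890 = 486.8 lbmol/h; ν_C = −2, so ξ = 486.8/2 = 243.4 lbmol/h.
Outlet amounts (n = n₀ + ν ξ):
  C: 890 − 2(243.4) = 403.2
  D: 2290 − 3(243.4) = 1560
  A: 0 + 1(243.4) = 243.4
  B: 0 + 3(243.4) = 730.2
Total out = 2937 lbmol/h; y_A = 243.4 / 2937 = 0.08289.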